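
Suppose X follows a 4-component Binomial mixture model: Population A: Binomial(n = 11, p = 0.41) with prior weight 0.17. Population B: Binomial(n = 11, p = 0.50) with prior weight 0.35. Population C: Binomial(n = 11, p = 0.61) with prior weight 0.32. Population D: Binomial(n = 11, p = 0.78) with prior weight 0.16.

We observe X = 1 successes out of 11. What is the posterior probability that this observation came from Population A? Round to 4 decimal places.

By Bayes' theorem, P(k | x) = w_k f_k(x) / Σ_j w_j f_j(x).
Binomial probabilities:
  p_A = 0.0230514
  p_B = 0.00537109
  p_C = 0.000546221
  p_D = 2.27884e-06
Weight by the priors:
  w_A·p_A = 0.17 × 0.0230514 = 0.00391873
  w_B·p_B = 0.35 × 0.00537109 = 0.00187988
  w_C·p_C = 0.32 × 0.000546221 = 0.000174791
  w_D·p_D = 0.16 × 2.27884e-06 = 3.64615e-07
Evidence: 0.00391873 + 0.00187988 + 0.000174791 + 3.64615e-07 = 0.00597377
P(Population A | data) ≈ 0.6560

0.6560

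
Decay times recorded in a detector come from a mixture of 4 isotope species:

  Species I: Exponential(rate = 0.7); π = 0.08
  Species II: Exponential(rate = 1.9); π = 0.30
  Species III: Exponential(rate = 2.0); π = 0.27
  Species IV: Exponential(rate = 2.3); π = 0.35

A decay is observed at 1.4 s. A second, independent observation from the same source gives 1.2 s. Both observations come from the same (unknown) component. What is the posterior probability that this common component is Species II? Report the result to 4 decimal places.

Posterior ∝ prior × likelihood, so P(k | x) ∝ w_k f_k(x); normalise over all components.
Since both observations come from the same component, the likelihood for component k is f_k(x₁)·f_k(x₂).
  f_I = [0.262718] × [0.302197] = 0.0793926
  f_II = [0.132902] × [0.19434] = 0.0258281
  f_III = [0.12162] × [0.181436] = 0.0220663
  f_IV = [0.0918966] × [0.145571] = 0.0133775
Weight by the priors:
  w_I·f_I = 0.08 × 0.0793926 = 0.00635141
  w_II·f_II = 0.30 × 0.0258281 = 0.00774843
  w_III·f_III = 0.27 × 0.0220663 = 0.00595789
  w_IV·f_IV = 0.35 × 0.0133775 = 0.00468212
Sum: 0.00635141 + 0.00774843 + 0.00595789 + 0.00468212 = 0.0247399
Responsibility of Species II: 0.00774843 / 0.0247399 ≈ 0.3132

0.3132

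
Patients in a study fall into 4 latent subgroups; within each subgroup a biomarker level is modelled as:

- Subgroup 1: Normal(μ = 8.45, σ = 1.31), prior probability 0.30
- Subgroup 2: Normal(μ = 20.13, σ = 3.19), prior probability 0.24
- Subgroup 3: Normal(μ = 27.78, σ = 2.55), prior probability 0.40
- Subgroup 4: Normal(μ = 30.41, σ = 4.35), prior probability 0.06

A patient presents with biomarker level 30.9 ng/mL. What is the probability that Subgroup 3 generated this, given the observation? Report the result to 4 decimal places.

0.8417

P(component k | x) = w_k·f_k(x) / marginal(x), where marginal(x) = Σ_j w_j·f_j(x).
Normal densities:
  f_1 = (1/(1.31·√(2π)))·exp(−(30.9−8.45)²/(2·1.31²)) = 0.304536·exp(-146.84532) = 5.12304e-65
  f_2 = (1/(3.19·√(2π)))·exp(−(30.9−20.13)²/(2·3.19²)) = 0.125060·exp(-5.69928) = 0.000418748
  f_3 = (1/(2.55·√(2π)))·exp(−(30.9−27.78)²/(2·2.55²)) = 0.156448·exp(-0.74851) = 0.0740108
  f_4 = (1/(4.35·√(2π)))·exp(−(30.9−30.41)²/(2·4.35²)) = 0.091711·exp(-0.00634) = 0.0911309
Multiply by the mixture weights:
  w_1·f_1 = 0.30 × 5.12304e-65 = 1.53691e-65
  w_2·f_2 = 0.24 × 0.000418748 = 0.0001005
  w_3·f_3 = 0.40 × 0.0740108 = 0.0296043
  w_4·f_4 = 0.06 × 0.0911309 = 0.00546785
Marginal: 1.53691e-65 + 0.0001005 + 0.0296043 + 0.00546785 = 0.0351727
Responsibility of Subgroup 3: 0.0296043 / 0.0351727 ≈ 0.8417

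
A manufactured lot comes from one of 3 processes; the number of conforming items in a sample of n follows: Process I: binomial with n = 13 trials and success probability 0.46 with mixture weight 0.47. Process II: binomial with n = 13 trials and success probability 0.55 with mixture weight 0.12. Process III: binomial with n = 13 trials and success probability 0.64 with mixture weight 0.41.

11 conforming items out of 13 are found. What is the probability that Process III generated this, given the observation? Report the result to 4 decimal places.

Apply Bayes' rule: the posterior for each component is proportional to its prior times its likelihood at x.
Evaluate each component's likelihood at the observed value:
  p_I = C(13,11)·0.46^11·0.54^2 = 78·0.000195135·0.2916 = 0.00443832
  p_II = C(13,11)·0.55^11·0.45^2 = 78·0.00139312·0.2025 = 0.0220044
  p_III = C(13,11)·0.64^11·0.36^2 = 78·0.0073787·0.1296 = 0.0745898
Prior × likelihood for each component:
  π_I·p_I = 0.47 × 0.00443832 = 0.00208601
  π_II·p_II = 0.12 × 0.0220044 = 0.00264053
  π_III·p_III = 0.41 × 0.0745898 = 0.0305818
Evidence: 0.00208601 + 0.00264053 + 0.0305818 = 0.0353083
So the posterior for Process III is 0.0305818 / 0.0353083 ≈ 0.8661.

0.8661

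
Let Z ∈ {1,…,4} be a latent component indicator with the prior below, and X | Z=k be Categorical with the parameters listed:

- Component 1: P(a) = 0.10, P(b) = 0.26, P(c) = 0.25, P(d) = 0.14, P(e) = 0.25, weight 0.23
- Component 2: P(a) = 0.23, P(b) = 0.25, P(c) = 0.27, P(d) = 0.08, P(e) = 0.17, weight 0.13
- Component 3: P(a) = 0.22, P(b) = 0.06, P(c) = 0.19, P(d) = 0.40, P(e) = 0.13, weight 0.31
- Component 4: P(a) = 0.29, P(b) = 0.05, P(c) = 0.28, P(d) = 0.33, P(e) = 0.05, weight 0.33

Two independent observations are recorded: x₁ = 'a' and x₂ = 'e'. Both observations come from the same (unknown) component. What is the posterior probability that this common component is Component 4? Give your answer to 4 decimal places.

The responsibility of component k is π_k f_k(x) divided by Σ_j π_j f_j(x).
Since both observations come from the same component, the likelihood for component k is f_k(x₁)·f_k(x₂).
  L_1 = [0.1] × [0.25] = 0.025
  L_2 = [0.23] × [0.17] = 0.0391
  L_3 = [0.22] × [0.13] = 0.0286
  L_4 = [0.29] × [0.05] = 0.0145
Weight by the priors:
  π_1·L_1 = 0.23 × 0.025 = 0.00575
  π_2·L_2 = 0.13 × 0.0391 = 0.005083
  π_3·L_3 = 0.31 × 0.0286 = 0.008866
  π_4·L_4 = 0.33 × 0.0145 = 0.004785
Marginal: 0.00575 + 0.005083 + 0.008866 + 0.004785 = 0.024484
P(Component 4 | data) = 0.004785 / 0.024484 ≈ 0.1954

0.1954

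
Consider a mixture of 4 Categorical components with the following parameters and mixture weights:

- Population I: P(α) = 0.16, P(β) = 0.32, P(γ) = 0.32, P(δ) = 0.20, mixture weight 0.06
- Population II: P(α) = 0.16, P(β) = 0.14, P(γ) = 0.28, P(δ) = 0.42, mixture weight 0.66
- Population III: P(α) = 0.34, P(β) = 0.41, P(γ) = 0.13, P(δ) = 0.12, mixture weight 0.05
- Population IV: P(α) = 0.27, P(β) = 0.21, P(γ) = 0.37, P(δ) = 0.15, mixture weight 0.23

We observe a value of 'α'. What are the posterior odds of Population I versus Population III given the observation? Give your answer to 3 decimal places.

Posterior odds = (π_i f_i(x)) / (π_j f_j(x)); the normalising sum cancels.
Categorical probabilities:
  p_I = 0.16
  p_II = 0.16
  p_III = 0.34
  p_IV = 0.27
Posterior odds = (π_I·p_I) / (π_III·p_III) = (0.06·0.16) / (0.05·0.34) = 0.0096 / 0.017 ≈ 0.565

0.565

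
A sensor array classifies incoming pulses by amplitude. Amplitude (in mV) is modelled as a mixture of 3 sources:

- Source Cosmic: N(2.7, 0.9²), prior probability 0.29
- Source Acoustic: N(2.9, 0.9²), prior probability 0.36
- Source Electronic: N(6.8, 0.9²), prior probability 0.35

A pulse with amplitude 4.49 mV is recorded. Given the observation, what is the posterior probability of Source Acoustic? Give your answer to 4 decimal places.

Posterior ∝ prior × likelihood, so P(k | x) ∝ π_k f_k(x); normalise over all components.
Component likelihoods at x = 4.49 mV:
  L_Cosmic = (1/(0.9·√(2π)))·exp(−(4.49−2.7)²/(2·0.9²)) = 0.443269·exp(-1.97784) = 0.0613342
  L_Acoustic = (1/(0.9·√(2π)))·exp(−(4.49−2.9)²/(2·0.9²)) = 0.443269·exp(-1.56056) = 0.0930951
  L_Electronic = (1/(0.9·√(2π)))·exp(−(4.49−6.8)²/(2·0.9²)) = 0.443269·exp(-3.29389) = 0.0164494
Unnormalised posteriors:
  π_Cosmic·L_Cosmic = 0.29 × 0.0613342 = 0.0177869
  π_Acoustic·L_Acoustic = 0.36 × 0.0930951 = 0.0335142
  π_Electronic·L_Electronic = 0.35 × 0.0164494 = 0.00575729
Sum: 0.0177869 + 0.0335142 + 0.00575729 = 0.0570584
Responsibility of Source Acoustic: 0.0335142 / 0.0570584 ≈ 0.5874

0.5874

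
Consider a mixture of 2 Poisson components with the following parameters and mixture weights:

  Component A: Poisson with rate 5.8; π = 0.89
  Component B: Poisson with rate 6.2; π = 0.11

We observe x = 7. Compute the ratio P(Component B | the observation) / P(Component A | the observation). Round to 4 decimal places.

0.1321

Since P(k|x) ∝ π_k f_k(x), the posterior odds are π_i f_i(x) / (π_j f_j(x)).
Component likelihoods at x = 7:
  p_A = 0.132635
  p_B = 0.141803
Posterior odds = (π_B·p_B) / (π_A·p_A) = (0.11·0.141803) / (0.89·0.132635) = 0.0155983 / 0.118045 ≈ 0.1321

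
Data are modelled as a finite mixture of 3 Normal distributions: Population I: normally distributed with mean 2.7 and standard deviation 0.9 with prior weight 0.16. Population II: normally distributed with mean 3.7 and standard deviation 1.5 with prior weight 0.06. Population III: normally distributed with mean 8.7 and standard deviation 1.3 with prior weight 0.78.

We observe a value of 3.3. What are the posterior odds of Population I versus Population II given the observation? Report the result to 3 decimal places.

Since P(k|x) ∝ π_k f_k(x), the posterior odds are π_i f_i(x) / (π_j f_j(x)).
Evaluate each component's likelihood at the observed value:
  f_I = (1/(0.9·√(2π)))·exp(−(3.3−2.7)²/(2·0.9²)) = 0.443269·exp(-0.22222) = 0.354942
  f_II = (1/(1.5·√(2π)))·exp(−(3.3−3.7)²/(2·1.5²)) = 0.265962·exp(-0.03556) = 0.256671
  f_III = (1/(1.3·√(2π)))·exp(−(3.3−8.7)²/(2·1.3²)) = 0.306879·exp(-8.62722) = 5.49811e-05
Odds = (0.16/0.06) × (0.354942/0.256671) = 2.66667 × 1.38287 ≈ 3.688

3.688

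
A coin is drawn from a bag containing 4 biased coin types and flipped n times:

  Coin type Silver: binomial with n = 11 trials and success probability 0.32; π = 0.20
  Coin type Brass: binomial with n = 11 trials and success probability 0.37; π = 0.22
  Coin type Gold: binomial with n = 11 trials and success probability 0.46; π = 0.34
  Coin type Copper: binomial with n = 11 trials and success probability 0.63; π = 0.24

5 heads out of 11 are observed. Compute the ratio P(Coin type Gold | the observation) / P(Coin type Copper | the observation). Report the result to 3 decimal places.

Only the two components matter; the odds are (π_i f_i(x)) / (π_j f_j(x)).
Component likelihoods at x = 5 heads out of 11:
  p_Silver = 0.153266
  p_Brass = 0.200306
  p_Gold = 0.235936
  p_Copper = 0.11764
Posterior odds = (π_Gold·p_Gold) / (π_Copper·p_Copper) = (0.34·0.235936) / (0.24·0.11764) = 0.0802181 / 0.0282336 ≈ 2.841

2.841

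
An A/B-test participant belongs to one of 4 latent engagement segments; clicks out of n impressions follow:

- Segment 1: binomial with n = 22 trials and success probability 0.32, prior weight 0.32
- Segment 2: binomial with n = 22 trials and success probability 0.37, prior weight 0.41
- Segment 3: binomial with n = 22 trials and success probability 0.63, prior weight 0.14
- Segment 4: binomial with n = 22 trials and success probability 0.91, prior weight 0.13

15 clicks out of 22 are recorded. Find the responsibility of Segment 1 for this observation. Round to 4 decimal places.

0.0059

Posterior ∝ prior × likelihood, so P(k | x) ∝ π_k f_k(x); normalise over all components.
Component likelihoods at x = 15 clicks out of 22:
  f_1 = C(22,15)·0.32^15·0.68^7 = 170544·3.77789e-08·0.0672299 = 0.00043316
  f_2 = C(22,15)·0.37^15·0.63^7 = 170544·3.33446e-07·0.0393898 = 0.00223999
  f_3 = C(22,15)·0.63^15·0.37^7 = 170544·0.000977481·0.000949319 = 0.158255
  f_4 = C(22,15)·0.91^15·0.09^7 = 170544·0.243008·4.78297e-08 = 0.00198223
Multiply by the mixture weights:
  π_1·f_1 = 0.32 × 0.00043316 = 0.000138611
  π_2·f_2 = 0.41 × 0.00223999 = 0.000918396
  π_3·f_3 = 0.14 × 0.158255 = 0.0221557
  π_4·f_4 = 0.13 × 0.00198223 = 0.00025769
Normaliser: 0.000138611 + 0.000918396 + 0.0221557 + 0.00025769 = 0.0234704
P(Segment 1 | 15 clicks out of 22) = 0.000138611 / 0.0234704 ≈ 0.0059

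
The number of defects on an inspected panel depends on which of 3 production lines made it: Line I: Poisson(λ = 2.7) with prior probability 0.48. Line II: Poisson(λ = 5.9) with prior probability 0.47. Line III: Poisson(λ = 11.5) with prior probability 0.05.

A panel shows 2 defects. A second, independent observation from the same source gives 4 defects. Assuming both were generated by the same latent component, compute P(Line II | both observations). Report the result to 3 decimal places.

0.150

Apply Bayes' rule: the posterior for each component is proportional to its prior times its likelihood at x.
Since both observations come from the same component, the likelihood for component k is f_k(x₁)·f_k(x₂).
  f_I = [0.244964] × [0.148816] = 0.0364545
  f_II = [0.04768] × [0.138312] = 0.00659471
  f_III = [0.000669852] × [0.00738233] = 4.94507e-06
Prior × likelihood for each component:
  P(Z=I)·f_I = 0.48 × 0.0364545 = 0.0174982
  P(Z=II)·f_II = 0.47 × 0.00659471 = 0.00309952
  P(Z=III)·f_III = 0.05 × 4.94507e-06 = 2.47254e-07
Evidence: 0.0174982 + 0.00309952 + 2.47254e-07 = 0.0205979
P(Line II | x) = 0.00309952 / 0.0205979 ≈ 0.150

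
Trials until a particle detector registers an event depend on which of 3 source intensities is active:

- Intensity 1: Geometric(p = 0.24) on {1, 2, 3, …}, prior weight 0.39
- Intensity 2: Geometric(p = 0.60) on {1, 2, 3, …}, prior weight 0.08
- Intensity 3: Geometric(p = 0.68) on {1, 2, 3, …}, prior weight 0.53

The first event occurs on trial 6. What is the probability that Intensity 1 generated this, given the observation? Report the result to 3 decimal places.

0.933

Posterior ∝ prior × likelihood, so P(k | x) ∝ π_k f_k(x); normalise over all components.
Component likelihoods at x = 6:
  p_1 = 0.0608526
  p_2 = 0.006144
  p_3 = 0.0022817
Weight by the priors:
  π_1·p_1 = 0.39 × 0.0608526 = 0.0237325
  π_2·p_2 = 0.08 × 0.006144 = 0.00049152
  π_3·p_3 = 0.53 × 0.0022817 = 0.0012093
Normaliser: 0.0237325 + 0.00049152 + 0.0012093 = 0.0254333
P(Intensity 1 | x) ≈ 0.933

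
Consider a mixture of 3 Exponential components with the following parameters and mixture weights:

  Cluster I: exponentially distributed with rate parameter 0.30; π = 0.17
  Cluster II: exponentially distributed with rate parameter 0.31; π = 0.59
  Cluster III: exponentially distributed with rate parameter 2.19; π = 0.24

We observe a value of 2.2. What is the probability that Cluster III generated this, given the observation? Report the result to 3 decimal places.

The responsibility of component k is π_k f_k(x) divided by Σ_j π_j f_j(x).
Evaluate each component's likelihood at the observed value:
  p_I = 0.30·e^(−0.30·2.2) = 0.30·e^(−0.6600) = 0.155055
  p_II = 0.31·e^(−0.31·2.2) = 0.31·e^(−0.6820) = 0.156737
  p_III = 2.19·e^(−2.19·2.2) = 2.19·e^(−4.8180) = 0.0177016
Multiply by the mixture weights:
  π_I·p_I = 0.17 × 0.155055 = 0.0263594
  π_II·p_II = 0.59 × 0.156737 = 0.0924751
  π_III·p_III = 0.24 × 0.0177016 = 0.00424839
Marginal: 0.0263594 + 0.0924751 + 0.00424839 = 0.123083
P(Cluster III | 2.2) ≈ 0.035

0.035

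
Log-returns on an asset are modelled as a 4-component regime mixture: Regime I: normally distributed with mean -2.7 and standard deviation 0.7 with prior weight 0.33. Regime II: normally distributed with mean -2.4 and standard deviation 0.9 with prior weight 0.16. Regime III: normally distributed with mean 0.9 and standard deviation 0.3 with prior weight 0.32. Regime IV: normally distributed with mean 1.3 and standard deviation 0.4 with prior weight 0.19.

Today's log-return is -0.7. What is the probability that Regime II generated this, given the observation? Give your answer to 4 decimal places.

0.7895

The responsibility of component k is w_k f_k(x) divided by Σ_j w_j f_j(x).
Evaluate each component's likelihood at the observed value:
  L_I = 0.00962014
  L_II = 0.0744574
  L_III = 8.85434e-07
  L_IV = 3.7168e-06
Prior × likelihood for each component:
  w_I·L_I = 0.33 × 0.00962014 = 0.00317465
  w_II·L_II = 0.16 × 0.0744574 = 0.0119132
  w_III·L_III = 0.32 × 8.85434e-07 = 2.83339e-07
  w_IV·L_IV = 0.19 × 3.7168e-06 = 7.06192e-07
Sum: 0.00317465 + 0.0119132 + 2.83339e-07 + 7.06192e-07 = 0.0150888
P(Regime II | the observation) = 0.0119132 / 0.0150888 ≈ 0.7895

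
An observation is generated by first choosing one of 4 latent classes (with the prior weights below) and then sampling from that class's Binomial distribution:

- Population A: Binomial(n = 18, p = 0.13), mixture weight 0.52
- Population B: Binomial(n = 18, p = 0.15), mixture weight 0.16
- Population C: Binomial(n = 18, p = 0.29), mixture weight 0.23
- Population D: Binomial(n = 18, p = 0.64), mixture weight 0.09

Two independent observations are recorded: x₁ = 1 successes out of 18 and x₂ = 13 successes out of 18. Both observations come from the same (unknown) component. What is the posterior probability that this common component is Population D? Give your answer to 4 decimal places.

By Bayes' theorem, P(k | x) = w_k f_k(x) / Σ_j w_j f_j(x).
Since both observations come from the same component, the likelihood for component k is f_k(x₁)·f_k(x₂).
  L_A = [C(18,1)·0.13^1·0.87^17 = 18·0.13·0.0937189 = 0.219302] × [1.29342e-08] = 2.8365e-09
  L_B = [C(18,1)·0.15^1·0.85^17 = 18·0.15·0.0631134 = 0.170406] × [7.39879e-08] = 1.2608e-08
  L_C = [C(18,1)·0.29^1·0.71^17 = 18·0.29·0.00296068 = 0.0154548] × [0.000158615] = 2.45136e-06
  L_D = [C(18,1)·0.64^1·0.36^17 = 18·0.64·2.86512e-08 = 3.30062e-07] × [0.156578] = 5.16805e-08
Unnormalised posteriors:
  w_A·L_A = 0.52 × 2.8365e-09 = 1.47498e-09
  w_B·L_B = 0.16 × 1.2608e-08 = 2.01728e-09
  w_C·L_C = 0.23 × 2.45136e-06 = 5.63813e-07
  w_D·L_D = 0.09 × 5.16805e-08 = 4.65124e-09
Sum: 1.47498e-09 + 2.01728e-09 + 5.63813e-07 + 4.65124e-09 = 5.71957e-07
P(Population D | x₁, x₂) ≈ 0.0081

0.0081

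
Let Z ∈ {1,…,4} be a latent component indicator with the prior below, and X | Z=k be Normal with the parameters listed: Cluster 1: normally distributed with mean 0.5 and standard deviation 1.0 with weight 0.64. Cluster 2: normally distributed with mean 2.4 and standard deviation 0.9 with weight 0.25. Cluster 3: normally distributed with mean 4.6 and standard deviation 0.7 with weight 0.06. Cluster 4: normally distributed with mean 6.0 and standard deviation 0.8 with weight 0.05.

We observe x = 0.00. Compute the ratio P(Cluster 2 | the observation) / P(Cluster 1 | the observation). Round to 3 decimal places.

0.014

Only the two components matter; the odds are (π_i f_i(x)) / (π_j f_j(x)).
Evaluate each component's likelihood at the observed value:
  p_1 = 0.352065
  p_2 = 0.0126622
  p_3 = 2.39109e-10
  p_4 = 3.0429e-13
0.00316555 / 0.225322 ≈ 0.014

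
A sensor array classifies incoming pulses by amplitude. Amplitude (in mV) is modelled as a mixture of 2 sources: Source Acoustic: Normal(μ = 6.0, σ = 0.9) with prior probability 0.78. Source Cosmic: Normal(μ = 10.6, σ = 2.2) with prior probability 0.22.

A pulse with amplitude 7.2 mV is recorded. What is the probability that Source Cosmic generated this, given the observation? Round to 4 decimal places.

0.0784

Posterior ∝ prior × likelihood, so P(k | x) ∝ w_k f_k(x); normalise over all components.
Evaluate each component's likelihood at the observed value:
  p_Acoustic = (1/(0.9·√(2π)))·exp(−(7.2−6.0)²/(2·0.9²)) = 0.443269·exp(-0.88889) = 0.182233
  p_Cosmic = (1/(2.2·√(2π)))·exp(−(7.2−10.6)²/(2·2.2²)) = 0.181337·exp(-1.19421) = 0.0549347
Unnormalised posteriors:
  w_Acoustic·p_Acoustic = 0.78 × 0.182233 = 0.142142
  w_Cosmic·p_Cosmic = 0.22 × 0.0549347 = 0.0120856
Denominator: 0.142142 + 0.0120856 = 0.154228
Responsibility of Source Cosmic: 0.0120856 / 0.154228 ≈ 0.0784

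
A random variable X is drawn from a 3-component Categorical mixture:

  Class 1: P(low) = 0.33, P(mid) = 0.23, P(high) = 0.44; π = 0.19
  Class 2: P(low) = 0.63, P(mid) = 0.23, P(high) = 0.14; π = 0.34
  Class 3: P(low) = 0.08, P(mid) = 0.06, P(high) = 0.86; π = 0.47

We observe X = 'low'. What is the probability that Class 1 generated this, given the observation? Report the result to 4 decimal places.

0.1994

Apply Bayes' rule: the posterior for each component is proportional to its prior times its likelihood at x.
Component likelihoods at x = 'low':
  p_1 = P(low | comp) = 0.33
  p_2 = P(low | comp) = 0.63
  p_3 = P(low | comp) = 0.08
Weight by the priors:
  π_1·p_1 = 0.19 × 0.33 = 0.0627
  π_2·p_2 = 0.34 × 0.63 = 0.2142
  π_3·p_3 = 0.47 × 0.08 = 0.0376
Sum: 0.0627 + 0.2142 + 0.0376 = 0.3145
So the posterior for Class 1 is 0.0627 / 0.3145 ≈ 0.1994.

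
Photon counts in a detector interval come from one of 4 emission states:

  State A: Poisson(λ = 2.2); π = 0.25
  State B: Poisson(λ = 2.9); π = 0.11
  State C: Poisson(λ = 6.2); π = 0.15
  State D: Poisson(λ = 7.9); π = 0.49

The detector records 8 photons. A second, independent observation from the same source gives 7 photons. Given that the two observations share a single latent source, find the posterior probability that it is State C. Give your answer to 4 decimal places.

The responsibility of component k is π_k f_k(x) divided by Σ_j π_j f_j(x).
Since both observations come from the same component, the likelihood for component k is f_k(x₁)·f_k(x₂).
  L_A = [0.00150804] × [0.00548378] = 8.26977e-06
  L_B = [0.00682668] × [0.0188322] = 0.000128561
  L_C = [0.109897] × [0.141803] = 0.0155838
  L_D = [0.139499] × [0.141264] = 0.0197062
Weight by the priors:
  π_A·L_A = 0.25 × 8.26977e-06 = 2.06744e-06
  π_B·L_B = 0.11 × 0.000128561 = 1.41418e-05
  π_C·L_C = 0.15 × 0.0155838 = 0.00233757
  π_D·L_D = 0.49 × 0.0197062 = 0.00965603
Evidence: 2.06744e-06 + 1.41418e-05 + 0.00233757 + 0.00965603 = 0.0120098
P(State C | x₁, x₂) ≈ 0.1946

0.1946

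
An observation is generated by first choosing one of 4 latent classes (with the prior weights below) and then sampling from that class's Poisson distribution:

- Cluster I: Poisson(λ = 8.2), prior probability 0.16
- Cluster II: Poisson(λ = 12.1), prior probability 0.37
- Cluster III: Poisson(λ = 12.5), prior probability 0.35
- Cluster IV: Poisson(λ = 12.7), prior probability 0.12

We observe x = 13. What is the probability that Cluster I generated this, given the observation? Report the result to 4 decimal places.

0.0557

The responsibility of component k is π_k f_k(x) divided by Σ_j π_j f_j(x).
Evaluate each component's likelihood at the observed value:
  p_I = e^(−8.2)·8.2^13/13! = 0.033426
  p_II = e^(−12.1)·12.1^13/13! = 0.106406
  p_III = e^(−12.5)·12.5^13/13! = 0.10886
  p_IV = e^(−12.7)·12.7^13/13! = 0.109554
Multiply by the mixture weights:
  π_I·p_I = 0.16 × 0.033426 = 0.00534817
  π_II·p_II = 0.37 × 0.106406 = 0.0393702
  π_III·p_III = 0.35 × 0.10886 = 0.038101
  π_IV·p_IV = 0.12 × 0.109554 = 0.0131465
Marginal: 0.00534817 + 0.0393702 + 0.038101 + 0.0131465 = 0.0959659
P(Cluster I | data) ≈ 0.0557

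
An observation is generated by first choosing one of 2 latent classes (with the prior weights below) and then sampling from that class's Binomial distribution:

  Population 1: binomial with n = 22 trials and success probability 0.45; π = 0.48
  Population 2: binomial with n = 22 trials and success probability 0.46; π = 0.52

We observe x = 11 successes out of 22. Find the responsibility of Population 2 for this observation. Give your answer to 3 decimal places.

By Bayes' theorem, P(k | x) = π_k f_k(x) / Σ_j π_j f_j(x).
Component likelihoods at x = 11 successes out of 22:
  p_1 = C(22,11)·0.45^11·0.55^11 = 705432·0.000153228·0.00139312 = 0.150585
  p_2 = C(22,11)·0.46^11·0.54^11 = 705432·0.000195135·0.0011385 = 0.156719
Unnormalised posteriors:
  π_1·p_1 = 0.48 × 0.150585 = 0.0722809
  π_2·p_2 = 0.52 × 0.156719 = 0.0814941
Marginal: 0.0722809 + 0.0814941 = 0.153775
So the posterior for Population 2 is 0.0814941 / 0.153775 ≈ 0.530.

0.530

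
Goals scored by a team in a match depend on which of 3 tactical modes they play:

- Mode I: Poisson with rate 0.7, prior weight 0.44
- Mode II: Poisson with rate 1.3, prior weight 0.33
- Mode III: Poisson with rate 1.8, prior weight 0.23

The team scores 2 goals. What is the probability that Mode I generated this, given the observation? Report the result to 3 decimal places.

P(component k | x) = w_k·f_k(x) / marginal(x), where marginal(x) = Σ_j w_j·f_j(x).
Poisson probabilities:
  L_I = e^(−0.7)·0.7^2/2! = 0.121663
  L_II = e^(−1.3)·1.3^2/2! = 0.230289
  L_III = e^(−1.8)·1.8^2/2! = 0.267784
Multiply by the mixture weights:
  w_I·L_I = 0.44 × 0.121663 = 0.0535319
  w_II·L_II = 0.33 × 0.230289 = 0.0759955
  w_III·L_III = 0.23 × 0.267784 = 0.0615904
Denominator: 0.0535319 + 0.0759955 + 0.0615904 = 0.191118
Responsibility of Mode I: 0.0535319 / 0.191118 ≈ 0.280

0.280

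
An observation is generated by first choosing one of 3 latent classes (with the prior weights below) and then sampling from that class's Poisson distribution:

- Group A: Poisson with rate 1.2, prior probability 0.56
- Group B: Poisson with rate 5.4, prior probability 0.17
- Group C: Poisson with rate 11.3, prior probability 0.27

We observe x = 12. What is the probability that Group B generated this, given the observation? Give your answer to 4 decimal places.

0.0316

P(component k | x) = P(Z=k)·f_k(x) / marginal(x), where marginal(x) = Σ_j P(Z=j)·f_j(x).
Poisson probabilities:
  f_A = 5.60641e-09
  f_B = 0.00579693
  f_C = 0.111964
Weight by the priors:
  P(Z=A)·f_A = 0.56 × 5.60641e-09 = 3.13959e-09
  P(Z=B)·f_B = 0.17 × 0.00579693 = 0.000985478
  P(Z=C)·f_C = 0.27 × 0.111964 = 0.0302302
Sum: 3.13959e-09 + 0.000985478 + 0.0302302 = 0.0312156
P(Group B | data) = 0.000985478 / 0.0312156 ≈ 0.0316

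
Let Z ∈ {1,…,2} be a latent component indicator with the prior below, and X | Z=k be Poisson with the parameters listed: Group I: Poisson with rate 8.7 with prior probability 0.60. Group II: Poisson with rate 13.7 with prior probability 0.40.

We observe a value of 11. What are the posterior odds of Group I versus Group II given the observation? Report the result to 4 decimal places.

Since P(k|x) ∝ w_k f_k(x), the posterior odds are w_i f_i(x) / (w_j f_j(x)).
Poisson probabilities:
  f_I = 0.0901974
  f_II = 0.0897297
0.0541184 / 0.0358919 ≈ 1.5078

1.5078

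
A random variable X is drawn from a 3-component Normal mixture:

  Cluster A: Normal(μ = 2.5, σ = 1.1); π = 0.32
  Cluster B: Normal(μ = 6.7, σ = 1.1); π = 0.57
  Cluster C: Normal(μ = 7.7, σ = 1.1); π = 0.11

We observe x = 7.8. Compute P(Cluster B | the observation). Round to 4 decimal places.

Posterior ∝ prior × likelihood, so P(k | x) ∝ π_k f_k(x); normalise over all components.
Evaluate each component's likelihood at the observed value:
  f_A = (1/(1.1·√(2π)))·exp(−(7.8−2.5)²/(2·1.1²)) = 0.362675·exp(-11.60744) = 3.29967e-06
  f_B = (1/(1.1·√(2π)))·exp(−(7.8−6.7)²/(2·1.1²)) = 0.362675·exp(-0.50000) = 0.219973
  f_C = (1/(1.1·√(2π)))·exp(−(7.8−7.7)²/(2·1.1²)) = 0.362675·exp(-0.00413) = 0.361179
Weight by the priors:
  π_A·f_A = 0.32 × 3.29967e-06 = 1.0559e-06
  π_B·f_B = 0.57 × 0.219973 = 0.125385
  π_C·f_C = 0.11 × 0.361179 = 0.0397297
Denominator: 1.0559e-06 + 0.125385 + 0.0397297 = 0.165116
P(Cluster B | the observation) ≈ 0.7594

0.7594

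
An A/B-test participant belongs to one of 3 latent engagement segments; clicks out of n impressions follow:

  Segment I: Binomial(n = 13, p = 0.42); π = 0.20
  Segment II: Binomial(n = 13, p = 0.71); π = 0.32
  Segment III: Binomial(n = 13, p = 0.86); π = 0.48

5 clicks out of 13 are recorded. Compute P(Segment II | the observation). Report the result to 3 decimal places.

Apply Bayes' rule: the posterior for each component is proportional to its prior times its likelihood at x.
Binomial probabilities:
  f_I = 0.215402
  f_II = 0.0116159
  f_III = 8.93501e-05
Prior × likelihood for each component:
  π_I·f_I = 0.20 × 0.215402 = 0.0430803
  π_II·f_II = 0.32 × 0.0116159 = 0.0037171
  π_III·f_III = 0.48 × 8.93501e-05 = 4.28881e-05
Sum: 0.0430803 + 0.0037171 + 4.28881e-05 = 0.0468403
Responsibility of Segment II: 0.0037171 / 0.0468403 ≈ 0.079

0.079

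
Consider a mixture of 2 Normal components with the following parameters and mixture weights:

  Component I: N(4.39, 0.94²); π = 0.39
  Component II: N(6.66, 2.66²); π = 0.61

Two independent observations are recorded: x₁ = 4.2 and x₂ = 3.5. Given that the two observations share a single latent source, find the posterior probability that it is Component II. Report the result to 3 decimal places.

0.091

Apply Bayes' rule: the posterior for each component is proportional to its prior times its likelihood at x.
Since both observations come from the same component, the likelihood for component k is f_k(x₁)·f_k(x₂).
  p_I = [0.415825] × [0.271095] = 0.112728
  p_II = [0.0977929] × [0.0740584] = 0.00724239
Multiply by the mixture weights:
  π_I·p_I = 0.39 × 0.112728 = 0.0439639
  π_II·p_II = 0.61 × 0.00724239 = 0.00441786
Denominator: 0.0439639 + 0.00441786 = 0.0483818
P(Component II | x₁,x₂) = 0.00441786 / 0.0483818 ≈ 0.091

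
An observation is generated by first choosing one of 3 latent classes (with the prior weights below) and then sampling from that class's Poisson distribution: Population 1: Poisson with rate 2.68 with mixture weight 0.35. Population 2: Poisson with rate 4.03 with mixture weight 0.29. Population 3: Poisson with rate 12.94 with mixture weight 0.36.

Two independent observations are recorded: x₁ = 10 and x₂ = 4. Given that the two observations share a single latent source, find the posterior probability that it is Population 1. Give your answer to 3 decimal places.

0.044

P(component k | x) = π_k·f_k(x) / marginal(x), where marginal(x) = Σ_j π_j·f_j(x).
Since both observations come from the same component, the likelihood for component k is f_k(x₁)·f_k(x₂).
  L_1 = [e^(−2.68)·2.68^10/10! = 0.00036114] × [0.147373] = 5.32224e-05
  L_2 = [e^(−4.03)·4.03^10/10! = 0.00553453] × [0.195345] = 0.00108114
  L_3 = [e^(−12.94)·12.94^10/10! = 0.0870581] × [0.00280385] = 0.000244098
Weight by the priors:
  π_1·L_1 = 0.35 × 5.32224e-05 = 1.86278e-05
  π_2·L_2 = 0.29 × 0.00108114 = 0.000313531
  π_3·L_3 = 0.36 × 0.000244098 = 8.78753e-05
Marginal: 1.86278e-05 + 0.000313531 + 8.78753e-05 = 0.000420034
So the posterior for Population 1 is 1.86278e-05 / 0.000420034 ≈ 0.044.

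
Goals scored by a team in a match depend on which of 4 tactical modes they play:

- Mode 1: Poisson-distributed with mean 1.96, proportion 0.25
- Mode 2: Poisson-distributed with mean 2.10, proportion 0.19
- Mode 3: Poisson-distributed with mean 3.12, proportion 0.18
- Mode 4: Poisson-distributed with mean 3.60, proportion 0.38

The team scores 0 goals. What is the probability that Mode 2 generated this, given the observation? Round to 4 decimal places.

By Bayes' theorem, P(k | x) = w_k f_k(x) / Σ_j w_j f_j(x).
Poisson probabilities:
  L_1 = e^(−1.96)·1.96^0/0! = 0.140858
  L_2 = e^(−2.10)·2.10^0/0! = 0.122456
  L_3 = e^(−3.12)·3.12^0/0! = 0.0441572
  L_4 = e^(−3.60)·3.60^0/0! = 0.0273237
Prior × likelihood for each component:
  w_1·L_1 = 0.25 × 0.140858 = 0.0352146
  w_2·L_2 = 0.19 × 0.122456 = 0.0232667
  w_3·L_3 = 0.18 × 0.0441572 = 0.00794829
  w_4·L_4 = 0.38 × 0.0273237 = 0.010383
Denominator: 0.0352146 + 0.0232667 + 0.00794829 + 0.010383 = 0.0768126
So the posterior for Mode 2 is 0.0232667 / 0.0768126 ≈ 0.3029.

0.3029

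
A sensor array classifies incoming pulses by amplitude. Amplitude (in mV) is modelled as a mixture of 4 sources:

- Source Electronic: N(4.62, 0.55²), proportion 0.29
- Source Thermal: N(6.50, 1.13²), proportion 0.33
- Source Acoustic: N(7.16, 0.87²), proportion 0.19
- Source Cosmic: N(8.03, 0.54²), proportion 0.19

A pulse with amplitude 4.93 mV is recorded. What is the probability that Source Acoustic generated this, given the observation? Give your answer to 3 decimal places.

0.014

By Bayes' theorem, P(k | x) = π_k f_k(x) / Σ_j π_j f_j(x).
Evaluate each component's likelihood at the observed value:
  p_Electronic = (1/(0.55·√(2π)))·exp(−(4.93−4.62)²/(2·0.55²)) = 0.725350·exp(-0.15884) = 0.618818
  p_Thermal = (1/(1.13·√(2π)))·exp(−(4.93−6.50)²/(2·1.13²)) = 0.353046·exp(-0.96519) = 0.134479
  p_Acoustic = (1/(0.87·√(2π)))·exp(−(4.93−7.16)²/(2·0.87²)) = 0.458554·exp(-3.28504) = 0.0171678
  p_Cosmic = (1/(0.54·√(2π)))·exp(−(4.93−8.03)²/(2·0.54²)) = 0.738782·exp(-16.47805) = 5.15453e-08
Multiply by the mixture weights:
  π_Electronic·p_Electronic = 0.29 × 0.618818 = 0.179457
  π_Thermal·p_Thermal = 0.33 × 0.134479 = 0.0443782
  π_Acoustic·p_Acoustic = 0.19 × 0.0171678 = 0.00326188
  π_Cosmic·p_Cosmic = 0.19 × 5.15453e-08 = 9.79361e-09
Denominator: 0.179457 + 0.0443782 + 0.00326188 + 9.79361e-09 = 0.227097
Responsibility of Source Acoustic: 0.00326188 / 0.227097 ≈ 0.014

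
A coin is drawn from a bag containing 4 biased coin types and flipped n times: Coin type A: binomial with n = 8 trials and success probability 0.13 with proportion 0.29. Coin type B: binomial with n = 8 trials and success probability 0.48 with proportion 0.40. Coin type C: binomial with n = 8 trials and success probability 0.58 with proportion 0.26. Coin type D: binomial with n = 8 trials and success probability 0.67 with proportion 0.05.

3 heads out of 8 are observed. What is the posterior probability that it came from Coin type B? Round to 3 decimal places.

Apply Bayes' rule: the posterior for each component is proportional to its prior times its likelihood at x.
Component likelihoods at x = 3 heads out of 8:
  L_A = C(8,3)·0.13^3·0.87^5 = 56·0.002197·0.498421 = 0.0613217
  L_B = C(8,3)·0.48^3·0.52^5 = 56·0.110592·0.0380204 = 0.235466
  L_C = C(8,3)·0.58^3·0.42^5 = 56·0.195112·0.0130691 = 0.142797
  L_D = C(8,3)·0.67^3·0.33^5 = 56·0.300763·0.00391354 = 0.0659147
Multiply by the mixture weights:
  π_A·L_A = 0.29 × 0.0613217 = 0.0177833
  π_B·L_B = 0.40 × 0.235466 = 0.0941865
  π_C·L_C = 0.26 × 0.142797 = 0.0371272
  π_D·L_D = 0.05 × 0.0659147 = 0.00329573
Sum: 0.0177833 + 0.0941865 + 0.0371272 + 0.00329573 = 0.152393
Responsibility of Coin type B: 0.0941865 / 0.152393 ≈ 0.618

0.618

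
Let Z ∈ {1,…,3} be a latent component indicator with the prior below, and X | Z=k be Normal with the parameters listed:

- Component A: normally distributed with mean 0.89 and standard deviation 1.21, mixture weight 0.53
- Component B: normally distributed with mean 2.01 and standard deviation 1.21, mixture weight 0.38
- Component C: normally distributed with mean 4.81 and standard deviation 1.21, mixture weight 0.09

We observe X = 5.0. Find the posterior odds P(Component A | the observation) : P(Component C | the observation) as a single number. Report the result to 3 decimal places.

Only the two components matter; the odds are (π_i f_i(x)) / (π_j f_j(x)).
Component likelihoods at x = 5.0:
  L_A = 0.00102987
  L_B = 0.015566
  L_C = 0.325665
0.00054583 / 0.0293098 ≈ 0.019

0.019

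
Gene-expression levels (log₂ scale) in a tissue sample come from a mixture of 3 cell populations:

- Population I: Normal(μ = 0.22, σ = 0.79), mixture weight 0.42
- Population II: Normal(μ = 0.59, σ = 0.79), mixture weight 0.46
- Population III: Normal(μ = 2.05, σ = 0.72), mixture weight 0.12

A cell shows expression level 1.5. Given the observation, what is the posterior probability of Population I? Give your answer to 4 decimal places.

Apply Bayes' rule: the posterior for each component is proportional to its prior times its likelihood at x.
Component likelihoods at x = 1.5:
  L_I = 0.135901
  L_II = 0.26011
  L_III = 0.413872
Unnormalised posteriors:
  P(Z=I)·L_I = 0.42 × 0.135901 = 0.0570785
  P(Z=II)·L_II = 0.46 × 0.26011 = 0.11965
  P(Z=III)·L_III = 0.12 × 0.413872 = 0.0496647
Sum: 0.0570785 + 0.11965 + 0.0496647 = 0.226394
P(Population I | the observation) ≈ 0.2521

0.2521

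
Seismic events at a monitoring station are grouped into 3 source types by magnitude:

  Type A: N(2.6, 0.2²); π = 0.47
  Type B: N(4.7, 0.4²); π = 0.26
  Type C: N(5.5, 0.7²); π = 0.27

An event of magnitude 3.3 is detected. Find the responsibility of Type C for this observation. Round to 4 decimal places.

0.2963

P(component k | x) = π_k·f_k(x) / marginal(x), where marginal(x) = Σ_j π_j·f_j(x).
Normal densities:
  L_A = (1/(0.2·√(2π)))·exp(−(3.3−2.6)²/(2·0.2²)) = 1.994711·exp(-6.12500) = 0.00436341
  L_B = (1/(0.4·√(2π)))·exp(−(3.3−4.7)²/(2·0.4²)) = 0.997356·exp(-6.12500) = 0.00218171
  L_C = (1/(0.7·√(2π)))·exp(−(3.3−5.5)²/(2·0.7²)) = 0.569918·exp(-4.93878) = 0.00408253
Unnormalised posteriors:
  π_A·L_A = 0.47 × 0.00436341 = 0.0020508
  π_B·L_B = 0.26 × 0.00218171 = 0.000567244
  π_C·L_C = 0.27 × 0.00408253 = 0.00110228
Evidence: 0.0020508 + 0.000567244 + 0.00110228 = 0.00372033
So the posterior for Type C is 0.00110228 / 0.00372033 ≈ 0.2963.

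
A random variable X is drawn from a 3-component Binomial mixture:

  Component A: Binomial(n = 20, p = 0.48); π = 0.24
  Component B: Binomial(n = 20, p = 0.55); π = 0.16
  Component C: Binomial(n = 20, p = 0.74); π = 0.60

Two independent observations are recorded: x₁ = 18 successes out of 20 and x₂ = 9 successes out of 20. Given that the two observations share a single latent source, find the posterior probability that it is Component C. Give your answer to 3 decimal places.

0.879

The responsibility of component k is w_k f_k(x) divided by Σ_j w_j f_j(x).
Since both observations come from the same component, the likelihood for component k is f_k(x₁)·f_k(x₂).
  L_A = [C(20,18)·0.48^18·0.52^2 = 190·1.82954e-06·0.2704 = 9.39945e-05] × [0.170771] = 1.60515e-05
  L_B = [C(20,18)·0.55^18·0.45^2 = 190·2.12094e-05·0.2025 = 0.000816032] × [0.118524] = 9.67197e-05
  L_C = [C(20,18)·0.74^18·0.26^2 = 190·0.00442763·0.0676 = 0.0568684] × [0.00410202] = 0.000233276
Unnormalised posteriors:
  w_A·L_A = 0.24 × 1.60515e-05 = 3.85237e-06
  w_B·L_B = 0.16 × 9.67197e-05 = 1.54751e-05
  w_C·L_C = 0.60 × 0.000233276 = 0.000139965
Evidence: 3.85237e-06 + 1.54751e-05 + 0.000139965 = 0.000159293
Responsibility of Component C: 0.000139965 / 0.000159293 ≈ 0.879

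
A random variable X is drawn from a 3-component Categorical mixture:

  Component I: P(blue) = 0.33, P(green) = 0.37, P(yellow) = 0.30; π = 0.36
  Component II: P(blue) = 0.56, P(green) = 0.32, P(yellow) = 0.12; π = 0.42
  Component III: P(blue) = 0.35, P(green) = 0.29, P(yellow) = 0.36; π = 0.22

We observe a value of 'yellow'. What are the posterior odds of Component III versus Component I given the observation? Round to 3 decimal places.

Posterior odds = (P(Z=i) f_i(x)) / (P(Z=j) f_j(x)); the normalising sum cancels.
Categorical probabilities:
  p_I = 0.3
  p_II = 0.12
  p_III = 0.36
Odds = (0.22/0.36) × (0.36/0.3) = 0.611111 × 1.2 ≈ 0.733

0.733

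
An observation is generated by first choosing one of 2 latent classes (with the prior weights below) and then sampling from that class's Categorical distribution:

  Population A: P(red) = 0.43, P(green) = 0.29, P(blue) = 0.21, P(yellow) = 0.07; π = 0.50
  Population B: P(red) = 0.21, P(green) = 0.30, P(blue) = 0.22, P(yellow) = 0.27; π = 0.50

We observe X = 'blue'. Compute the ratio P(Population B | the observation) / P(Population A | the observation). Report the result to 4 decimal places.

Posterior odds = (π_i f_i(x)) / (π_j f_j(x)); the normalising sum cancels.
Evaluate each component's likelihood at the observed value:
  p_A = P(blue | comp) = 0.21
  p_B = P(blue | comp) = 0.22
Odds = (0.50/0.50) × (0.22/0.21) = 1 × 1.04762 ≈ 1.0476

1.0476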